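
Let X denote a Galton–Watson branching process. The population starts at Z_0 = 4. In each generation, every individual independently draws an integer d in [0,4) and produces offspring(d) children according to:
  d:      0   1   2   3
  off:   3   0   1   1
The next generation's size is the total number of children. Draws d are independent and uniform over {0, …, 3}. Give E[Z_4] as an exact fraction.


Outcome values over d=0..3: [3, 0, 1, 1]
Σy = 5, Σy² = 11, M = 4
μ = 5/4 = 5/4,  σ² = 11/4 − (5/4)² = 19/16
E[Z_0] = 4
E[Z_1] = 5/4·E[Z_0] = 5
E[Z_2] = 5/4·E[Z_1] = 25/4
E[Z_3] = 5/4·E[Z_2] = 125/16
E[Z_4] = 5/4·E[Z_3] = 625/64

625/64


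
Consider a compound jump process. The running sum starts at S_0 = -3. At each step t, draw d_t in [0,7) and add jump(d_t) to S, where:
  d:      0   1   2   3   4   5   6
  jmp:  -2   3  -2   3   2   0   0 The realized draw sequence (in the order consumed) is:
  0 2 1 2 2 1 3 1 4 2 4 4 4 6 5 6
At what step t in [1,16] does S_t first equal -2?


t=0: S=-3, d=0, jump=-2, S_1=-5
t=1: S=-5, d=2, jump=-2, S_2=-7
t=2: S=-7, d=1, jump=3, S_3=-4
t=3: S=-4, d=2, jump=-2, S_4=-6
t=4: S=-6, d=2, jump=-2, S_5=-8
t=5: S=-8, d=1, jump=3, S_6=-5
t=6: S=-5, d=3, jump=3, S_7=-2
t=7: S=-2, d=1, jump=3, S_8=1
t=8: S=1, d=4, jump=2, S_9=3
t=9: S=3, d=2, jump=-2, S_10=1
t=10: S=1, d=4, jump=2, S_11=3
t=11: S=3, d=4, jump=2, S_12=5
t=12: S=5, d=4, jump=2, S_13=7
t=13: S=7, d=6, jump=0, S_14=7
t=14: S=7, d=5, jump=0, S_15=7
t=15: S=7, d=6, jump=0, S_16=7

7


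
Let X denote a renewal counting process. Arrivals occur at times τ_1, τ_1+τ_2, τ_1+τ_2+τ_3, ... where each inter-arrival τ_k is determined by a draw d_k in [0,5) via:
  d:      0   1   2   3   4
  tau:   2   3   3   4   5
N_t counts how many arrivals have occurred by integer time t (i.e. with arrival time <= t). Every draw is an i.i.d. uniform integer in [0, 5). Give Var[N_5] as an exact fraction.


4/25

Inter-arrival values over d=0..4: [2, 3, 3, 4, 5]
Each d has probability 1/5, so the pmf of τ is: f(2) = 1/5, f(3) = 2/5, f(4) = 1/5, f(5) = 1/5
Let p_n(j) = P(N_n = j), with p_0 = [1]. Condition on τ_1: p_n(0) = P(τ > n), and for j >= 1, p_n(j) = Σ_{k<=n} f(k)·p_{n−k}(j−1)
p_1 = [1]  (j = 0)
p_2 = [4/5, 1/5]  (j = 0..1)
p_3 = [2/5, 3/5]  (j = 0..1)
p_4 = [1/5, 19/25, 1/25]  (j = 0..2)
p_5 = [0, 4/5, 1/5]  (j = 0..2)
E[N_5] = Σ j·p_5(j) = 6/5;  E[N_5²] = Σ j²·p_5(j) = 8/5
Var[N_5] = 8/5 − (6/5)² = 4/25


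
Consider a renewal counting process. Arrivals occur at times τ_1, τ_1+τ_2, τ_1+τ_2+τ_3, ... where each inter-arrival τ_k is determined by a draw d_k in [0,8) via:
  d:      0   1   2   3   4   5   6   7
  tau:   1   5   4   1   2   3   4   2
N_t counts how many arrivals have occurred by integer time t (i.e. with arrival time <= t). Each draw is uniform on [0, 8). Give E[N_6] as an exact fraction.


Inter-arrival values over d=0..7: [1, 5, 4, 1, 2, 3, 4, 2]
Each d has probability 1/8, so the pmf of τ is: f(1) = 1/4, f(2) = 1/4, f(3) = 1/8, f(4) = 1/4, f(5) = 1/8
Renewal equation for m(n) = E[N_n]: condition on τ_1 = k (if k <= n, one arrival plus a fresh copy on the remaining n−k steps): m(n) = F(n) + Σ_{k<=n} f(k)·m(n−k), where F(n) = P(τ <= n) and m(0) = 0
m(1) = F(1) = 1/4
m(2) = F(2) + f(1)·m(1) = 1/2 + 1/4·1/4 = 9/16
m(3) = F(3) + f(1)·m(2) + f(2)·m(1) = 5/8 + 1/4·9/16 + 1/4·1/4 = 53/64
m(4) = F(4) + f(1)·m(3) + f(2)·m(2) + f(3)·m(1) = 7/8 + 1/4·53/64 + 1/4·9/16 + 1/8·1/4 = 321/256
m(5) = F(5) + f(1)·m(4) + f(2)·m(3) + f(3)·m(2) + f(4)·m(1) = 1 + 1/4·321/256 + 1/4·53/64 + 1/8·9/16 + 1/4·1/4 = 1693/1024
m(6) = F(6) + f(1)·m(5) + f(2)·m(4) + f(3)·m(3) + f(4)·m(2) + f(5)·m(1) = 1 + 1/4·1693/1024 + 1/4·321/256 + 1/8·53/64 + 1/4·9/16 + 1/8·1/4 = 8201/4096
E[N_6] = m(6) = 8201/4096

8201/4096


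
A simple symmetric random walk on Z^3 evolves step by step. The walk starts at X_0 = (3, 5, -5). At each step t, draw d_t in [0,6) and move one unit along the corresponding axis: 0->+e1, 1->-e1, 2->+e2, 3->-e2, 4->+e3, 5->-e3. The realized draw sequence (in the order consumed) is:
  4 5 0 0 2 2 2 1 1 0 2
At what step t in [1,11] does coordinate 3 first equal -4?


t=0: X=(3, 5, -5), d=4 → +e3, X_1=(3, 5, -4)
t=1: X=(3, 5, -4), d=5 → -e3, X_2=(3, 5, -5)
t=2: X=(3, 5, -5), d=0 → +e1, X_3=(4, 5, -5)
t=3: X=(4, 5, -5), d=0 → +e1, X_4=(5, 5, -5)
t=4: X=(5, 5, -5), d=2 → +e2, X_5=(5, 6, -5)
t=5: X=(5, 6, -5), d=2 → +e2, X_6=(5, 7, -5)
t=6: X=(5, 7, -5), d=2 → +e2, X_7=(5, 8, -5)
t=7: X=(5, 8, -5), d=1 → -e1, X_8=(4, 8, -5)
t=8: X=(4, 8, -5), d=1 → -e1, X_9=(3, 8, -5)
t=9: X=(3, 8, -5), d=0 → +e1, X_10=(4, 8, -5)
t=10: X=(4, 8, -5), d=2 → +e2, X_11=(4, 9, -5)

1


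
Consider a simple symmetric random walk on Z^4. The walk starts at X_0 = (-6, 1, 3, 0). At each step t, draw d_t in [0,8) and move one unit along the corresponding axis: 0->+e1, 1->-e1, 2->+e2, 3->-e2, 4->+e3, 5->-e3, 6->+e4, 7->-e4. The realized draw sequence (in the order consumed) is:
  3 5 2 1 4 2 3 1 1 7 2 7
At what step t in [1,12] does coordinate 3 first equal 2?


t=0: X=(-6, 1, 3, 0), d=3 → -e2, X_1=(-6, 0, 3, 0)
t=1: X=(-6, 0, 3, 0), d=5 → -e3, X_2=(-6, 0, 2, 0)
t=2: X=(-6, 0, 2, 0), d=2 → +e2, X_3=(-6, 1, 2, 0)
t=3: X=(-6, 1, 2, 0), d=1 → -e1, X_4=(-7, 1, 2, 0)
t=4: X=(-7, 1, 2, 0), d=4 → +e3, X_5=(-7, 1, 3, 0)
t=5: X=(-7, 1, 3, 0), d=2 → +e2, X_6=(-7, 2, 3, 0)
t=6: X=(-7, 2, 3, 0), d=3 → -e2, X_7=(-7, 1, 3, 0)
t=7: X=(-7, 1, 3, 0), d=1 → -e1, X_8=(-8, 1, 3, 0)
t=8: X=(-8, 1, 3, 0), d=1 → -e1, X_9=(-9, 1, 3, 0)
t=9: X=(-9, 1, 3, 0), d=7 → -e4, X_10=(-9, 1, 3, -1)
t=10: X=(-9, 1, 3, -1), d=2 → +e2, X_11=(-9, 2, 3, -1)
t=11: X=(-9, 2, 3, -1), d=7 → -e4, X_12=(-9, 2, 3, -2)

2


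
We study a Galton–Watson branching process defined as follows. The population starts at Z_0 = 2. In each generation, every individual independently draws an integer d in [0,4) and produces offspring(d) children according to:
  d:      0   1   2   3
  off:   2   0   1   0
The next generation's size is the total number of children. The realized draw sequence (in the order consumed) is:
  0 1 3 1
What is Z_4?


gen 0: Z_0=2, draws=[0, 1], offspring=[2, 0], Z_1=2
gen 1: Z_1=2, draws=[3, 1], offspring=[0, 0], Z_2=0
gen 2: Z_2=0, draws=[], offspring=[], Z_3=0
gen 3: Z_3=0, draws=[], offspring=[], Z_4=0

0


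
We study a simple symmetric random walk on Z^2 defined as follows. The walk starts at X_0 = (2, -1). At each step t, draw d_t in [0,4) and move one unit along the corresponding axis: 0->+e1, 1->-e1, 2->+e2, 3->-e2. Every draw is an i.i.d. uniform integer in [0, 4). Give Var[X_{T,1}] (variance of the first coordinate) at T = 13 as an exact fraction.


13/2

Outcome values over d=0..3: [1, -1, 0, 0]
Σy = 0, Σy² = 2, M = 4
μ = 0/4 = 0,  σ² = 2/4 − (0)² = 1/2
Independent increments: Var[X_13] = 13·σ² = 13·(1/2) = 13/2


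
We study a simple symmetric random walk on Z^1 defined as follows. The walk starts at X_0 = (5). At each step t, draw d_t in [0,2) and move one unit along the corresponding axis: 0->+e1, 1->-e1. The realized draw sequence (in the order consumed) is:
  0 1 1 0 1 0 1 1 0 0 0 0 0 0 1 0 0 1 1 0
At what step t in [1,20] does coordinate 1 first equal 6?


1

t=0: X=(5), d=0 → +e1, X_1=(6)
t=1: X=(6), d=1 → -e1, X_2=(5)
t=2: X=(5), d=1 → -e1, X_3=(4)
t=3: X=(4), d=0 → +e1, X_4=(5)
t=4: X=(5), d=1 → -e1, X_5=(4)
t=5: X=(4), d=0 → +e1, X_6=(5)
t=6: X=(5), d=1 → -e1, X_7=(4)
t=7: X=(4), d=1 → -e1, X_8=(3)
t=8: X=(3), d=0 → +e1, X_9=(4)
t=9: X=(4), d=0 → +e1, X_10=(5)
t=10: X=(5), d=0 → +e1, X_11=(6)
t=11: X=(6), d=0 → +e1, X_12=(7)
t=12: X=(7), d=0 → +e1, X_13=(8)
t=13: X=(8), d=0 → +e1, X_14=(9)
t=14: X=(9), d=1 → -e1, X_15=(8)
t=15: X=(8), d=0 → +e1, X_16=(9)
t=16: X=(9), d=0 → +e1, X_17=(10)
t=17: X=(10), d=1 → -e1, X_18=(9)
t=18: X=(9), d=1 → -e1, X_19=(8)
t=19: X=(8), d=0 → +e1, X_20=(9)


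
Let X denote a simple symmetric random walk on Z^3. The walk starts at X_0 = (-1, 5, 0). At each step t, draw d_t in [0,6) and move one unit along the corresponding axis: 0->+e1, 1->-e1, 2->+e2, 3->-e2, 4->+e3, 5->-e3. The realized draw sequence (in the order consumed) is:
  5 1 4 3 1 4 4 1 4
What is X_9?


(-4, 4, 3)

t=0: X=(-1, 5, 0), d=5 → -e3, X_1=(-1, 5, -1)
t=1: X=(-1, 5, -1), d=1 → -e1, X_2=(-2, 5, -1)
t=2: X=(-2, 5, -1), d=4 → +e3, X_3=(-2, 5, 0)
t=3: X=(-2, 5, 0), d=3 → -e2, X_4=(-2, 4, 0)
t=4: X=(-2, 4, 0), d=1 → -e1, X_5=(-3, 4, 0)
t=5: X=(-3, 4, 0), d=4 → +e3, X_6=(-3, 4, 1)
t=6: X=(-3, 4, 1), d=4 → +e3, X_7=(-3, 4, 2)
t=7: X=(-3, 4, 2), d=1 → -e1, X_8=(-4, 4, 2)
t=8: X=(-4, 4, 2), d=4 → +e3, X_9=(-4, 4, 3)


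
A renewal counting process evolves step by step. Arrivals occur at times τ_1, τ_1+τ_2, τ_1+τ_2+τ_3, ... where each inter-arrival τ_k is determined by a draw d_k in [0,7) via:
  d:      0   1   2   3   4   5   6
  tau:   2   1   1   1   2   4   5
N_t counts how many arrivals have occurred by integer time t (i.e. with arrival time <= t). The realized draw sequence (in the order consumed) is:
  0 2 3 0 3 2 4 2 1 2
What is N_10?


draw d_1=0: τ_1=2, arrival time A_1=2
draw d_2=2: τ_2=1, arrival time A_2=3
draw d_3=3: τ_3=1, arrival time A_3=4
draw d_4=0: τ_4=2, arrival time A_4=6
draw d_5=3: τ_5=1, arrival time A_5=7
draw d_6=2: τ_6=1, arrival time A_6=8
draw d_7=4: τ_7=2, arrival time A_7=10
draw d_8=2: τ_8=1, arrival time A_8=11
draw d_9=1: τ_9=1, arrival time A_9=12
draw d_10=2: τ_10=1, arrival time A_10=13
N_t over t=0..10: 0:0 1:0 2:1 3:2 4:3 5:3 6:4 7:5 8:6 9:6 10:7

7


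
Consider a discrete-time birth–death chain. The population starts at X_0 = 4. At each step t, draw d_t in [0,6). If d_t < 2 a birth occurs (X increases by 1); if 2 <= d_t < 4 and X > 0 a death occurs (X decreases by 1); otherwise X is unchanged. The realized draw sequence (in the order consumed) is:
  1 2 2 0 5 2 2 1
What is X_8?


3

t=0: X=4, d=1 → birth, X_1=5
t=1: X=5, d=2 → death, X_2=4
t=2: X=4, d=2 → death, X_3=3
t=3: X=3, d=0 → birth, X_4=4
t=4: X=4, d=5 → hold, X_5=4
t=5: X=4, d=2 → death, X_6=3
t=6: X=3, d=2 → death, X_7=2
t=7: X=2, d=1 → birth, X_8=3


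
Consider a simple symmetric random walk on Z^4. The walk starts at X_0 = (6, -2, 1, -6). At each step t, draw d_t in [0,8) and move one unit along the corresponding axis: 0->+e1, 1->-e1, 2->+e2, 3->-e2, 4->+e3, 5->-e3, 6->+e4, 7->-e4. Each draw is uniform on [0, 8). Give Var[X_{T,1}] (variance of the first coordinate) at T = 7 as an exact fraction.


Outcome values over d=0..7: [1, -1, 0, 0, 0, 0, 0, 0]
Σy = 0, Σy² = 2, M = 8
μ = 0/8 = 0,  σ² = 2/8 − (0)² = 1/4
Independent increments: Var[X_7] = 7·σ² = 7·(1/4) = 7/4

7/4


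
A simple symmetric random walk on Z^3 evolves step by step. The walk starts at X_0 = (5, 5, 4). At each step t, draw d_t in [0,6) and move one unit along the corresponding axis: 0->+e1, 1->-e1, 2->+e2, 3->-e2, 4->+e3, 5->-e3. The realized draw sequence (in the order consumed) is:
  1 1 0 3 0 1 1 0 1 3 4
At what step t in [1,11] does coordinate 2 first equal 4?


t=0: X=(5, 5, 4), d=1 → -e1, X_1=(4, 5, 4)
t=1: X=(4, 5, 4), d=1 → -e1, X_2=(3, 5, 4)
t=2: X=(3, 5, 4), d=0 → +e1, X_3=(4, 5, 4)
t=3: X=(4, 5, 4), d=3 → -e2, X_4=(4, 4, 4)
t=4: X=(4, 4, 4), d=0 → +e1, X_5=(5, 4, 4)
t=5: X=(5, 4, 4), d=1 → -e1, X_6=(4, 4, 4)
t=6: X=(4, 4, 4), d=1 → -e1, X_7=(3, 4, 4)
t=7: X=(3, 4, 4), d=0 → +e1, X_8=(4, 4, 4)
t=8: X=(4, 4, 4), d=1 → -e1, X_9=(3, 4, 4)
t=9: X=(3, 4, 4), d=3 → -e2, X_10=(3, 3, 4)
t=10: X=(3, 3, 4), d=4 → +e3, X_11=(3, 3, 5)

4


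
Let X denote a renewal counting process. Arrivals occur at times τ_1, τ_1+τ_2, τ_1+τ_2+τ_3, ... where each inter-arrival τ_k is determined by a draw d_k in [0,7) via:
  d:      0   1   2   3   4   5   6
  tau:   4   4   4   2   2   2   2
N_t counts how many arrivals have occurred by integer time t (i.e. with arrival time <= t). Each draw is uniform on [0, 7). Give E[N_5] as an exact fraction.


65/49

Inter-arrival values over d=0..6: [4, 4, 4, 2, 2, 2, 2]
Each d has probability 1/7, so the pmf of τ is: f(2) = 4/7, f(4) = 3/7
Renewal equation for m(n) = E[N_n]: condition on τ_1 = k (if k <= n, one arrival plus a fresh copy on the remaining n−k steps): m(n) = F(n) + Σ_{k<=n} f(k)·m(n−k), where F(n) = P(τ <= n) and m(0) = 0
m(1) = F(1) = 0
m(2) = F(2) = 4/7
m(3) = F(3) = 4/7
m(4) = F(4) + f(2)·m(2) = 1 + 4/7·4/7 = 65/49
m(5) = F(5) + f(2)·m(3) = 1 + 4/7·4/7 = 65/49
E[N_5] = m(5) = 65/49


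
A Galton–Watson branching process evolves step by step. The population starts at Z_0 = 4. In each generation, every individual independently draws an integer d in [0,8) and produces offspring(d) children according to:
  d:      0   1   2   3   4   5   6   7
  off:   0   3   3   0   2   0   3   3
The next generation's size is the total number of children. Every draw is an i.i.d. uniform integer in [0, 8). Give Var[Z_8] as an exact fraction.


Outcome values over d=0..7: [0, 3, 3, 0, 2, 0, 3, 3]
Σy = 14, Σy² = 40, M = 8
μ = 14/8 = 7/4,  σ² = 40/8 − (7/4)² = 31/16
V_0 = 0, E_0 = 4
V_1 = 31/16·E_0 + (7/4)²·V_0 = 31/4;  E_1 = 7
V_2 = 31/16·E_1 + (7/4)²·V_1 = 2387/64;  E_2 = 49/4
V_3 = 31/16·E_2 + (7/4)²·V_2 = 141267/1024;  E_3 = 343/16
V_4 = 31/16·E_3 + (7/4)²·V_3 = 7602595/16384;  E_4 = 2401/64
V_5 = 31/16·E_4 + (7/4)²·V_4 = 391581491/262144;  E_5 = 16807/256
V_6 = 31/16·E_5 + (7/4)²·V_5 = 19721014467/4194304;  E_6 = 117649/1024
V_7 = 31/16·E_6 + (7/4)²·V_6 = 981268308307/67108864;  E_7 = 823543/4096
V_8 = 31/16·E_7 + (7/4)²·V_7 = 48500427890915/1073741824;  E_8 = 5764801/16384

48500427890915/1073741824


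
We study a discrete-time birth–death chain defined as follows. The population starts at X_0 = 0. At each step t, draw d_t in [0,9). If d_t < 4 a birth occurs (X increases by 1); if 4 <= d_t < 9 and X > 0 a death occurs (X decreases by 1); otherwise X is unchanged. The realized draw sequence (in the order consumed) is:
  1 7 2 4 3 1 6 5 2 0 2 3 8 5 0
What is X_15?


3

t=0: X=0, d=1 → birth, X_1=1
t=1: X=1, d=7 → death, X_2=0
t=2: X=0, d=2 → birth, X_3=1
t=3: X=1, d=4 → death, X_4=0
t=4: X=0, d=3 → birth, X_5=1
t=5: X=1, d=1 → birth, X_6=2
t=6: X=2, d=6 → death, X_7=1
t=7: X=1, d=5 → death, X_8=0
t=8: X=0, d=2 → birth, X_9=1
t=9: X=1, d=0 → birth, X_10=2
t=10: X=2, d=2 → birth, X_11=3
t=11: X=3, d=3 → birth, X_12=4
t=12: X=4, d=8 → death, X_13=3
t=13: X=3, d=5 → death, X_14=2
t=14: X=2, d=0 → birth, X_15=3


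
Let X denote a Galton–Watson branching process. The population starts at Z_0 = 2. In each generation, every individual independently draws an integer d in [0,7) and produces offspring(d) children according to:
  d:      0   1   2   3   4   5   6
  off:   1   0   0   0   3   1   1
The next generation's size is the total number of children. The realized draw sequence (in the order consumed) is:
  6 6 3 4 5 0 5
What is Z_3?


3

gen 0: Z_0=2, draws=[6, 6], offspring=[1, 1], Z_1=2
gen 1: Z_1=2, draws=[3, 4], offspring=[0, 3], Z_2=3
gen 2: Z_2=3, draws=[5, 0, 5], offspring=[1, 1, 1], Z_3=3


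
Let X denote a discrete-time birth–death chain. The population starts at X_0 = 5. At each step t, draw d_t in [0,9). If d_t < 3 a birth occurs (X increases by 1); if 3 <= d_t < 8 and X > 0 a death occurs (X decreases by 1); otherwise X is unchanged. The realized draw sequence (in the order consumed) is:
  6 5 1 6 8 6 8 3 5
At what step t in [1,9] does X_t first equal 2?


t=0: X=5, d=6 → death, X_1=4
t=1: X=4, d=5 → death, X_2=3
t=2: X=3, d=1 → birth, X_3=4
t=3: X=4, d=6 → death, X_4=3
t=4: X=3, d=8 → hold, X_5=3
t=5: X=3, d=6 → death, X_6=2
t=6: X=2, d=8 → hold, X_7=2
t=7: X=2, d=3 → death, X_8=1
t=8: X=1, d=5 → death, X_9=0

6


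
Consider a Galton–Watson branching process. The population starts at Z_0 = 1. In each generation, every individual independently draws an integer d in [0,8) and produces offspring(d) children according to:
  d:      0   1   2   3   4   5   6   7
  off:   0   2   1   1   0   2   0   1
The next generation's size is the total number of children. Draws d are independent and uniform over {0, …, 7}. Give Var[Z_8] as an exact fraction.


Outcome values over d=0..7: [0, 2, 1, 1, 0, 2, 0, 1]
Σy = 7, Σy² = 11, M = 8
μ = 7/8 = 7/8,  σ² = 11/8 − (7/8)² = 39/64
V_0 = 0, E_0 = 1
V_1 = 39/64·E_0 + (7/8)²·V_0 = 39/64;  E_1 = 7/8
V_2 = 39/64·E_1 + (7/8)²·V_1 = 4095/4096;  E_2 = 49/64
V_3 = 39/64·E_2 + (7/8)²·V_2 = 322959/262144;  E_3 = 343/512
V_4 = 39/64·E_3 + (7/8)²·V_3 = 22674015/16777216;  E_4 = 2401/4096
V_5 = 39/64·E_4 + (7/8)²·V_4 = 1494572079/1073741824;  E_5 = 16807/32768
V_6 = 39/64·E_5 + (7/8)²·V_5 = 94712571135/68719476736;  E_6 = 117649/262144
V_7 = 39/64·E_6 + (7/8)²·V_6 = 5843714184399/4398046511104;  E_7 = 823543/2097152
V_8 = 39/64·E_7 + (7/8)²·V_7 = 353698694167455/281474976710656;  E_8 = 5764801/16777216

353698694167455/281474976710656


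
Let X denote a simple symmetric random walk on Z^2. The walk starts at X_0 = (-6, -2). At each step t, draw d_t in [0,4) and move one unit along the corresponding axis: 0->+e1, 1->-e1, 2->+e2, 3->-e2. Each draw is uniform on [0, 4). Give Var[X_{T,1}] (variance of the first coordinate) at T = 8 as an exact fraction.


Outcome values over d=0..3: [1, -1, 0, 0]
Σy = 0, Σy² = 2, M = 4
μ = 0/4 = 0,  σ² = 2/4 − (0)² = 1/2
Independent increments: Var[X_8] = 8·σ² = 8·(1/2) = 4

4


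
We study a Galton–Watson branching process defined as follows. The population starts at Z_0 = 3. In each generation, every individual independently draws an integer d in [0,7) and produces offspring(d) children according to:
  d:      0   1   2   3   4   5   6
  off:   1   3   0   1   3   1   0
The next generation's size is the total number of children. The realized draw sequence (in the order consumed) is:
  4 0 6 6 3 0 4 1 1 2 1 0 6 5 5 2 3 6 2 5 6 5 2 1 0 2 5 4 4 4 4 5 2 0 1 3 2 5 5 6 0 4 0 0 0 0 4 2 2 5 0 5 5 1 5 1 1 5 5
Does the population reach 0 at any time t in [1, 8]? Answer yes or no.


no

gen 0: Z_0=3, draws=[4, 0, 6], offspring=[3, 1, 0], Z_1=4
gen 1: Z_1=4, draws=[6, 3, 0, 4], offspring=[0, 1, 1, 3], Z_2=5
gen 2: Z_2=5, draws=[1, 1, 2, 1, 0], offspring=[3, 3, 0, 3, 1], Z_3=10
gen 3: Z_3=10, draws=[6, 5, 5, 2, 3, 6, 2, 5, 6, 5], offspring=[0, 1, 1, 0, 1, 0, 0, 1, 0, 1], Z_4=5
gen 4: Z_4=5, draws=[2, 1, 0, 2, 5], offspring=[0, 3, 1, 0, 1], Z_5=5
gen 5: Z_5=5, draws=[4, 4, 4, 4, 5], offspring=[3, 3, 3, 3, 1], Z_6=13
gen 6: Z_6=13, draws=[2, 0, 1, 3, 2, 5, 5, 6, 0, 4, 0, 0, 0], offspring=[0, 1, 3, 1, 0, 1, 1, 0, 1, 3, 1, 1, 1], Z_7=14
gen 7: Z_7=14, draws=[0, 4, 2, 2, 5, 0, 5, 5, 1, 5, 1, 1, 5, 5], offspring=[1, 3, 0, 0, 1, 1, 1, 1, 3, 1, 3, 3, 1, 1], Z_8=20


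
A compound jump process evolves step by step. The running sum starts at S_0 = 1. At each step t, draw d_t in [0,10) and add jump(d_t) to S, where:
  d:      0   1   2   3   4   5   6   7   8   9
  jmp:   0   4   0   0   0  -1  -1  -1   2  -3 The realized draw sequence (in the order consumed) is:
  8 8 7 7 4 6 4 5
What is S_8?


1

t=0: S=1, d=8, jump=2, S_1=3
t=1: S=3, d=8, jump=2, S_2=5
t=2: S=5, d=7, jump=-1, S_3=4
t=3: S=4, d=7, jump=-1, S_4=3
t=4: S=3, d=4, jump=0, S_5=3
t=5: S=3, d=6, jump=-1, S_6=2
t=6: S=2, d=4, jump=0, S_7=2
t=7: S=2, d=5, jump=-1, S_8=1


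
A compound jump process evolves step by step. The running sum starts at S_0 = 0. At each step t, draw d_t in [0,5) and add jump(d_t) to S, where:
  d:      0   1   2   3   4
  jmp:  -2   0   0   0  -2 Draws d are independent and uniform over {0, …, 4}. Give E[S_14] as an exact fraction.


Outcome values over d=0..4: [-2, 0, 0, 0, -2]
Σy = -4, Σy² = 8, M = 5
μ = -4/5 = -4/5,  σ² = 8/5 − (-4/5)² = 24/25
E[S_14] = 0 + 14·(-4/5) = -56/5

-56/5


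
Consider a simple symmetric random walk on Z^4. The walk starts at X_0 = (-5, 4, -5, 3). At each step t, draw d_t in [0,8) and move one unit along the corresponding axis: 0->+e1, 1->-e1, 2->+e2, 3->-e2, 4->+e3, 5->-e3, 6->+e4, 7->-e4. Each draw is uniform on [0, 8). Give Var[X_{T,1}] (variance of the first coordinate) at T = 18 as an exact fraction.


9/2

Outcome values over d=0..7: [1, -1, 0, 0, 0, 0, 0, 0]
Σy = 0, Σy² = 2, M = 8
μ = 0/8 = 0,  σ² = 2/8 − (0)² = 1/4
Independent increments: Var[X_18] = 18·σ² = 18·(1/4) = 9/2


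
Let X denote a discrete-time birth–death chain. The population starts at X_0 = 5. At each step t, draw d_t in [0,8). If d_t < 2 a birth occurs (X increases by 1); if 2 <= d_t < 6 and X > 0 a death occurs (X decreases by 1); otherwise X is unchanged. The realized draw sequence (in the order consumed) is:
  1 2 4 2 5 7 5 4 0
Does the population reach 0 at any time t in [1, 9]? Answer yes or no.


yes

t=0: X=5, d=1 → birth, X_1=6
t=1: X=6, d=2 → death, X_2=5
t=2: X=5, d=4 → death, X_3=4
t=3: X=4, d=2 → death, X_4=3
t=4: X=3, d=5 → death, X_5=2
t=5: X=2, d=7 → hold, X_6=2
t=6: X=2, d=5 → death, X_7=1
t=7: X=1, d=4 → death, X_8=0
t=8: X=0, d=0 → birth, X_9=1


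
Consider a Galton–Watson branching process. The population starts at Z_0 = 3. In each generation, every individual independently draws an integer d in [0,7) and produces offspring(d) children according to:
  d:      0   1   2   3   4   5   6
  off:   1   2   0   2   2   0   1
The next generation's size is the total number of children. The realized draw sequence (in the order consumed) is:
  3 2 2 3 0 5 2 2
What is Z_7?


0

gen 0: Z_0=3, draws=[3, 2, 2], offspring=[2, 0, 0], Z_1=2
gen 1: Z_1=2, draws=[3, 0], offspring=[2, 1], Z_2=3
gen 2: Z_2=3, draws=[5, 2, 2], offspring=[0, 0, 0], Z_3=0
gen 3: Z_3=0, draws=[], offspring=[], Z_4=0
gen 4: Z_4=0, draws=[], offspring=[], Z_5=0
gen 5: Z_5=0, draws=[], offspring=[], Z_6=0
gen 6: Z_6=0, draws=[], offspring=[], Z_7=0


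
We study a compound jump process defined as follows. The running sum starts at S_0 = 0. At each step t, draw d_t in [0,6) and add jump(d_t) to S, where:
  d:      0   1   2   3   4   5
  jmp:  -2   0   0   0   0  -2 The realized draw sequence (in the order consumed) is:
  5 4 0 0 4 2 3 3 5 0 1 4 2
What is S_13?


t=0: S=0, d=5, jump=-2, S_1=-2
t=1: S=-2, d=4, jump=0, S_2=-2
t=2: S=-2, d=0, jump=-2, S_3=-4
t=3: S=-4, d=0, jump=-2, S_4=-6
t=4: S=-6, d=4, jump=0, S_5=-6
t=5: S=-6, d=2, jump=0, S_6=-6
t=6: S=-6, d=3, jump=0, S_7=-6
t=7: S=-6, d=3, jump=0, S_8=-6
t=8: S=-6, d=5, jump=-2, S_9=-8
t=9: S=-8, d=0, jump=-2, S_10=-10
t=10: S=-10, d=1, jump=0, S_11=-10
t=11: S=-10, d=4, jump=0, S_12=-10
t=12: S=-10, d=2, jump=0, S_13=-10

-10


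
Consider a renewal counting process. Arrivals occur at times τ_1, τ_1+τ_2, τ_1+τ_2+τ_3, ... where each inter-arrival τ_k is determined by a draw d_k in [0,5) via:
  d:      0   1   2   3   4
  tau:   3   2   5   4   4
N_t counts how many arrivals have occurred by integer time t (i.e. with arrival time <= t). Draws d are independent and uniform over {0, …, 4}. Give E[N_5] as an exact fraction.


Inter-arrival values over d=0..4: [3, 2, 5, 4, 4]
Each d has probability 1/5, so the pmf of τ is: f(2) = 1/5, f(3) = 1/5, f(4) = 2/5, f(5) = 1/5
Renewal equation for m(n) = E[N_n]: condition on τ_1 = k (if k <= n, one arrival plus a fresh copy on the remaining n−k steps): m(n) = F(n) + Σ_{k<=n} f(k)·m(n−k), where F(n) = P(τ <= n) and m(0) = 0
m(1) = F(1) = 0
m(2) = F(2) = 1/5
m(3) = F(3) = 2/5
m(4) = F(4) + f(2)·m(2) = 4/5 + 1/5·1/5 = 21/25
m(5) = F(5) + f(2)·m(3) + f(3)·m(2) = 1 + 1/5·2/5 + 1/5·1/5 = 28/25
E[N_5] = m(5) = 28/25

28/25


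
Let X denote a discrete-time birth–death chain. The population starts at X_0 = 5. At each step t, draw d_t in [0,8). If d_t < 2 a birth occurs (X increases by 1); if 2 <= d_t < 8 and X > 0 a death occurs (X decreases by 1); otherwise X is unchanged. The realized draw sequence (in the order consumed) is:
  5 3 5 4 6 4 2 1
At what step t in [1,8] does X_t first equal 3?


t=0: X=5, d=5 → death, X_1=4
t=1: X=4, d=3 → death, X_2=3
t=2: X=3, d=5 → death, X_3=2
t=3: X=2, d=4 → death, X_4=1
t=4: X=1, d=6 → death, X_5=0
t=5: X=0, d=4 → hold, X_6=0
t=6: X=0, d=2 → hold, X_7=0
t=7: X=0, d=1 → birth, X_8=1

2


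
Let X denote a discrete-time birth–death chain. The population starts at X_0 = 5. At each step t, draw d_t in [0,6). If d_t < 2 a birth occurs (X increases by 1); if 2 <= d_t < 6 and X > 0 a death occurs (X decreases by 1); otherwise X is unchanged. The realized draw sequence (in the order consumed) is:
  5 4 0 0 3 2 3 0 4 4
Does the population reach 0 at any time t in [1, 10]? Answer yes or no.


t=0: X=5, d=5 → death, X_1=4
t=1: X=4, d=4 → death, X_2=3
t=2: X=3, d=0 → birth, X_3=4
t=3: X=4, d=0 → birth, X_4=5
t=4: X=5, d=3 → death, X_5=4
t=5: X=4, d=2 → death, X_6=3
t=6: X=3, d=3 → death, X_7=2
t=7: X=2, d=0 → birth, X_8=3
t=8: X=3, d=4 → death, X_9=2
t=9: X=2, d=4 → death, X_10=1

no


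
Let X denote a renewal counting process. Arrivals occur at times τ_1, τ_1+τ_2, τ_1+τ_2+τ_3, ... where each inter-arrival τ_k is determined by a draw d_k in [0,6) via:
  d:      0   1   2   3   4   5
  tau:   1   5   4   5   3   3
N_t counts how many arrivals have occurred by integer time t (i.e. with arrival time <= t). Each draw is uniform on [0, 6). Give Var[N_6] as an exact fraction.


Inter-arrival values over d=0..5: [1, 5, 4, 5, 3, 3]
Each d has probability 1/6, so the pmf of τ is: f(1) = 1/6, f(3) = 1/3, f(4) = 1/6, f(5) = 1/3
Let p_n(j) = P(N_n = j), with p_0 = [1]. Condition on τ_1: p_n(0) = P(τ > n), and for j >= 1, p_n(j) = Σ_{k<=n} f(k)·p_{n−k}(j−1)
p_1 = [5/6, 1/6]  (j = 0..1)
p_2 = [5/6, 5/36, 1/36]  (j = 0..2)
p_3 = [1/2, 17/36, 5/216, 1/216]  (j = 0..3)
p_4 = [1/3, 19/36, 29/216, 5/1296, 1/1296]  (j = 0..4)
p_5 = [0, 29/36, 35/216, 41/1296, 5/7776, 1/7776]  (j = 0..5)
p_6 = [0, 7/12, 10/27, 17/432, 53/7776, 5/46656, 1/46656]  (j = 0..6)
E[N_6] = Σ j·p_6(j) = 68587/46656;  E[N_6²] = Σ j²·p_6(j) = 118109/46656
Var[N_6] = 118109/46656 − (68587/46656)² = 806316935/2176782336

806316935/2176782336


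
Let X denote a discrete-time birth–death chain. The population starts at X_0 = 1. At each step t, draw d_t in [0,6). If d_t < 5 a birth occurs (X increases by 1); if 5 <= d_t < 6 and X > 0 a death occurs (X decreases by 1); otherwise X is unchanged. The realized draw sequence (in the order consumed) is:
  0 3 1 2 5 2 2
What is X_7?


t=0: X=1, d=0 → birth, X_1=2
t=1: X=2, d=3 → birth, X_2=3
t=2: X=3, d=1 → birth, X_3=4
t=3: X=4, d=2 → birth, X_4=5
t=4: X=5, d=5 → death, X_5=4
t=5: X=4, d=2 → birth, X_6=5
t=6: X=5, d=2 → birth, X_7=6

6


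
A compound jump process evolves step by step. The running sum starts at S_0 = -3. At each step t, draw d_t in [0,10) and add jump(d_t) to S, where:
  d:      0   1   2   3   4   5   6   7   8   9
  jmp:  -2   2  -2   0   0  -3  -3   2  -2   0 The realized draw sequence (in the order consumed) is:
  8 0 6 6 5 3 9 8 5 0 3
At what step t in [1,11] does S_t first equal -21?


9

t=0: S=-3, d=8, jump=-2, S_1=-5
t=1: S=-5, d=0, jump=-2, S_2=-7
t=2: S=-7, d=6, jump=-3, S_3=-10
t=3: S=-10, d=6, jump=-3, S_4=-13
t=4: S=-13, d=5, jump=-3, S_5=-16
t=5: S=-16, d=3, jump=0, S_6=-16
t=6: S=-16, d=9, jump=0, S_7=-16
t=7: S=-16, d=8, jump=-2, S_8=-18
t=8: S=-18, d=5, jump=-3, S_9=-21
t=9: S=-21, d=0, jump=-2, S_10=-23
t=10: S=-23, d=3, jump=0, S_11=-23


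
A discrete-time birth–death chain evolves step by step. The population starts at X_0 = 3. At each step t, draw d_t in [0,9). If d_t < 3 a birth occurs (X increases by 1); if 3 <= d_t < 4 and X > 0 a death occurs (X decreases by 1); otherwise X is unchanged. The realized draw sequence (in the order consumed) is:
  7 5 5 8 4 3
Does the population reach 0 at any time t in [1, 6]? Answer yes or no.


no

t=0: X=3, d=7 → hold, X_1=3
t=1: X=3, d=5 → hold, X_2=3
t=2: X=3, d=5 → hold, X_3=3
t=3: X=3, d=8 → hold, X_4=3
t=4: X=3, d=4 → hold, X_5=3
t=5: X=3, d=3 → death, X_6=2


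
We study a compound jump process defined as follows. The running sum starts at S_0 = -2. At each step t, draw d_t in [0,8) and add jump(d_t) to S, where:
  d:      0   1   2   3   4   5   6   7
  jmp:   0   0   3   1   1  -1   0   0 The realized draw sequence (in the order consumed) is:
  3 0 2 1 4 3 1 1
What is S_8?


t=0: S=-2, d=3, jump=1, S_1=-1
t=1: S=-1, d=0, jump=0, S_2=-1
t=2: S=-1, d=2, jump=3, S_3=2
t=3: S=2, d=1, jump=0, S_4=2
t=4: S=2, d=4, jump=1, S_5=3
t=5: S=3, d=3, jump=1, S_6=4
t=6: S=4, d=1, jump=0, S_7=4
t=7: S=4, d=1, jump=0, S_8=4

4


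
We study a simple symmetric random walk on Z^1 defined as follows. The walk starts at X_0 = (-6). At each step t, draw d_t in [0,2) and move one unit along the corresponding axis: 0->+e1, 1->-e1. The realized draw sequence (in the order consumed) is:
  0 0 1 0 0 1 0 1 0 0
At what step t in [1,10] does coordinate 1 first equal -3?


5

t=0: X=(-6), d=0 → +e1, X_1=(-5)
t=1: X=(-5), d=0 → +e1, X_2=(-4)
t=2: X=(-4), d=1 → -e1, X_3=(-5)
t=3: X=(-5), d=0 → +e1, X_4=(-4)
t=4: X=(-4), d=0 → +e1, X_5=(-3)
t=5: X=(-3), d=1 → -e1, X_6=(-4)
t=6: X=(-4), d=0 → +e1, X_7=(-3)
t=7: X=(-3), d=1 → -e1, X_8=(-4)
t=8: X=(-4), d=0 → +e1, X_9=(-3)
t=9: X=(-3), d=0 → +e1, X_10=(-2)


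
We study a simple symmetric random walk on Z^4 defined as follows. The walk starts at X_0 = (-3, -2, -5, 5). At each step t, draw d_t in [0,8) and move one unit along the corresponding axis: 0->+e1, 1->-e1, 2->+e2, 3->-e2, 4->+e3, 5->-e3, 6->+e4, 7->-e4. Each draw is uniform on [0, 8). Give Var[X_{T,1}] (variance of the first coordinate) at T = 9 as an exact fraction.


Outcome values over d=0..7: [1, -1, 0, 0, 0, 0, 0, 0]
Σy = 0, Σy² = 2, M = 8
μ = 0/8 = 0,  σ² = 2/8 − (0)² = 1/4
Independent increments: Var[X_9] = 9·σ² = 9·(1/4) = 9/4

9/4


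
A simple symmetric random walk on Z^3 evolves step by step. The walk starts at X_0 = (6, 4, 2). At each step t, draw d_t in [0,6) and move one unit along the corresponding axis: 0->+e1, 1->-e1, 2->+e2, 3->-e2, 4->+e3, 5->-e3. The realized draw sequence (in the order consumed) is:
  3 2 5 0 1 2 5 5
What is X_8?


(6, 5, -1)

t=0: X=(6, 4, 2), d=3 → -e2, X_1=(6, 3, 2)
t=1: X=(6, 3, 2), d=2 → +e2, X_2=(6, 4, 2)
t=2: X=(6, 4, 2), d=5 → -e3, X_3=(6, 4, 1)
t=3: X=(6, 4, 1), d=0 → +e1, X_4=(7, 4, 1)
t=4: X=(7, 4, 1), d=1 → -e1, X_5=(6, 4, 1)
t=5: X=(6, 4, 1), d=2 → +e2, X_6=(6, 5, 1)
t=6: X=(6, 5, 1), d=5 → -e3, X_7=(6, 5, 0)
t=7: X=(6, 5, 0), d=5 → -e3, X_8=(6, 5, -1)


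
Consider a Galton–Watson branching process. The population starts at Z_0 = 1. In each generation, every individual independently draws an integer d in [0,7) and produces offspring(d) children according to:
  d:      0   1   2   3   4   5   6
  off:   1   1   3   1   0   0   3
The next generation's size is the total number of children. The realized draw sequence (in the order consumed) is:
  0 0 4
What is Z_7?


gen 0: Z_0=1, draws=[0], offspring=[1], Z_1=1
gen 1: Z_1=1, draws=[0], offspring=[1], Z_2=1
gen 2: Z_2=1, draws=[4], offspring=[0], Z_3=0
gen 3: Z_3=0, draws=[], offspring=[], Z_4=0
gen 4: Z_4=0, draws=[], offspring=[], Z_5=0
gen 5: Z_5=0, draws=[], offspring=[], Z_6=0
gen 6: Z_6=0, draws=[], offspring=[], Z_7=0

0


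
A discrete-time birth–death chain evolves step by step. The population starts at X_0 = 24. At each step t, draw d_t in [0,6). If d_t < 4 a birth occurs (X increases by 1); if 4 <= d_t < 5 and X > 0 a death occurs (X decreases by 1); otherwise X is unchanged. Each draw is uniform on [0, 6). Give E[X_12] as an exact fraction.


30

X can drop by at most 1 per step and X_0 = 24 > T = 12, so X_t >= 24 − t >= 12 > 0 for every t <= 12: the floor at 0 (the 'and X > 0' condition) never binds. Hence X_12 = X_0 + Σ_{t<12} Y_t with i.i.d. increments Y_t = y(d_t) ∈ {+1, −1, 0}.
Outcome values over d=0..5: [1, 1, 1, 1, -1, 0]
Σy = 3, Σy² = 5, M = 6
μ = 3/6 = 1/2,  σ² = 5/6 − (1/2)² = 7/12
E[X_12] = 24 + 12·(1/2) = 30


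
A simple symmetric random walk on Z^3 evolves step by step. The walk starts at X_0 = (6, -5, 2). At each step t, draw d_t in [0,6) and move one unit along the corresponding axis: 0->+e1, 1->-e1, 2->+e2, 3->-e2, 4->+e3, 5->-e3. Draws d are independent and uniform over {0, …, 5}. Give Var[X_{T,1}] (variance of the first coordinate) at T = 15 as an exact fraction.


5

Outcome values over d=0..5: [1, -1, 0, 0, 0, 0]
Σy = 0, Σy² = 2, M = 6
μ = 0/6 = 0,  σ² = 2/6 − (0)² = 1/3
Independent increments: Var[X_15] = 15·σ² = 15·(1/3) = 5


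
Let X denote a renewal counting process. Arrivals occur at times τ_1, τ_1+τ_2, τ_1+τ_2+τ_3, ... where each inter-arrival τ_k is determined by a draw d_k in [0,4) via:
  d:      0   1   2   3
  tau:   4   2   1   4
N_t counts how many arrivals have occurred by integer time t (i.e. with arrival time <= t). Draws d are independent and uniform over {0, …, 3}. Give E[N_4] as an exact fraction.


Inter-arrival values over d=0..3: [4, 2, 1, 4]
Each d has probability 1/4, so the pmf of τ is: f(1) = 1/4, f(2) = 1/4, f(4) = 1/2
Renewal equation for m(n) = E[N_n]: condition on τ_1 = k (if k <= n, one arrival plus a fresh copy on the remaining n−k steps): m(n) = F(n) + Σ_{k<=n} f(k)·m(n−k), where F(n) = P(τ <= n) and m(0) = 0
m(1) = F(1) = 1/4
m(2) = F(2) + f(1)·m(1) = 1/2 + 1/4·1/4 = 9/16
m(3) = F(3) + f(1)·m(2) + f(2)·m(1) = 1/2 + 1/4·9/16 + 1/4·1/4 = 45/64
m(4) = F(4) + f(1)·m(3) + f(2)·m(2) = 1 + 1/4·45/64 + 1/4·9/16 = 337/256
E[N_4] = m(4) = 337/256

337/256


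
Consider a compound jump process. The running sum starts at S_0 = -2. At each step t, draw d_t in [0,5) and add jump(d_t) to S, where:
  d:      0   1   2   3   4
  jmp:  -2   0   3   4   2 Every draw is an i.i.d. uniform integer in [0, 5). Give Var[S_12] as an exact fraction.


Outcome values over d=0..4: [-2, 0, 3, 4, 2]
Σy = 7, Σy² = 33, M = 5
μ = 7/5 = 7/5,  σ² = 33/5 − (7/5)² = 116/25
Independent increments: Var[S_12] = 12·σ² = 12·(116/25) = 1392/25

1392/25


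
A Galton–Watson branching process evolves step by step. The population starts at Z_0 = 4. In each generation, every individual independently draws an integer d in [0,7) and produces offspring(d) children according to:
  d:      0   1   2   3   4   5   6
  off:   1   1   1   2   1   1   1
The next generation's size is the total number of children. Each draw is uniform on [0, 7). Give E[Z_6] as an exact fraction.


Outcome values over d=0..6: [1, 1, 1, 2, 1, 1, 1]
Σy = 8, Σy² = 10, M = 7
μ = 8/7 = 8/7,  σ² = 10/7 − (8/7)² = 6/49
E[Z_0] = 4
E[Z_1] = 8/7·E[Z_0] = 32/7
E[Z_2] = 8/7·E[Z_1] = 256/49
E[Z_3] = 8/7·E[Z_2] = 2048/343
E[Z_4] = 8/7·E[Z_3] = 16384/2401
E[Z_5] = 8/7·E[Z_4] = 131072/16807
E[Z_6] = 8/7·E[Z_5] = 1048576/117649

1048576/117649


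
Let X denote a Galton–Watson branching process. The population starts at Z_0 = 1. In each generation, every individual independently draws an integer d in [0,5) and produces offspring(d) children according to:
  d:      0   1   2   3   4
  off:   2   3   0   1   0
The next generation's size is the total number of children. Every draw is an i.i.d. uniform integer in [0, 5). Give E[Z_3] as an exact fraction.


Outcome values over d=0..4: [2, 3, 0, 1, 0]
Σy = 6, Σy² = 14, M = 5
μ = 6/5 = 6/5,  σ² = 14/5 − (6/5)² = 34/25
E[Z_0] = 1
E[Z_1] = 6/5·E[Z_0] = 6/5
E[Z_2] = 6/5·E[Z_1] = 36/25
E[Z_3] = 6/5·E[Z_2] = 216/125

216/125


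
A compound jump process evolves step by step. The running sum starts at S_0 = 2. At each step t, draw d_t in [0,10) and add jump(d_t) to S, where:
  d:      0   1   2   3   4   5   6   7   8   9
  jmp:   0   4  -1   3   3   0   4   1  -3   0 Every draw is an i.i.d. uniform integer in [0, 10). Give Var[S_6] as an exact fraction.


Outcome values over d=0..9: [0, 4, -1, 3, 3, 0, 4, 1, -3, 0]
Σy = 11, Σy² = 61, M = 10
μ = 11/10 = 11/10,  σ² = 61/10 − (11/10)² = 489/100
Independent increments: Var[S_6] = 6·σ² = 6·(489/100) = 1467/50

1467/50


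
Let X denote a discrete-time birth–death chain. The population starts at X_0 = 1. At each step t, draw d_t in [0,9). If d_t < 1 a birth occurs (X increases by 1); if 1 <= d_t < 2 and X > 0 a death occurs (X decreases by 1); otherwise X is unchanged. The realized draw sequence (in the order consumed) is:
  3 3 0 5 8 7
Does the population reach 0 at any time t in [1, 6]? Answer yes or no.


no

t=0: X=1, d=3 → hold, X_1=1
t=1: X=1, d=3 → hold, X_2=1
t=2: X=1, d=0 → birth, X_3=2
t=3: X=2, d=5 → hold, X_4=2
t=4: X=2, d=8 → hold, X_5=2
t=5: X=2, d=7 → hold, X_6=2


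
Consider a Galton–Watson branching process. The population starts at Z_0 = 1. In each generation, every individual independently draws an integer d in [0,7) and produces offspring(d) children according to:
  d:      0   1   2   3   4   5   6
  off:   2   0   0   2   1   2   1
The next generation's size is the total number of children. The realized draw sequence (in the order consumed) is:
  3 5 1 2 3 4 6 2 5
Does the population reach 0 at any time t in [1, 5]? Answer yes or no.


gen 0: Z_0=1, draws=[3], offspring=[2], Z_1=2
gen 1: Z_1=2, draws=[5, 1], offspring=[2, 0], Z_2=2
gen 2: Z_2=2, draws=[2, 3], offspring=[0, 2], Z_3=2
gen 3: Z_3=2, draws=[4, 6], offspring=[1, 1], Z_4=2
gen 4: Z_4=2, draws=[2, 5], offspring=[0, 2], Z_5=2

no


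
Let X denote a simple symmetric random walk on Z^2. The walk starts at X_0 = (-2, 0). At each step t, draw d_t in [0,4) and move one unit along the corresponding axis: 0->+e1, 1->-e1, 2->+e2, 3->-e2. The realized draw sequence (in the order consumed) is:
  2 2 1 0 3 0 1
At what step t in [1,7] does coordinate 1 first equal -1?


6

t=0: X=(-2, 0), d=2 → +e2, X_1=(-2, 1)
t=1: X=(-2, 1), d=2 → +e2, X_2=(-2, 2)
t=2: X=(-2, 2), d=1 → -e1, X_3=(-3, 2)
t=3: X=(-3, 2), d=0 → +e1, X_4=(-2, 2)
t=4: X=(-2, 2), d=3 → -e2, X_5=(-2, 1)
t=5: X=(-2, 1), d=0 → +e1, X_6=(-1, 1)
t=6: X=(-1, 1), d=1 → -e1, X_7=(-2, 1)


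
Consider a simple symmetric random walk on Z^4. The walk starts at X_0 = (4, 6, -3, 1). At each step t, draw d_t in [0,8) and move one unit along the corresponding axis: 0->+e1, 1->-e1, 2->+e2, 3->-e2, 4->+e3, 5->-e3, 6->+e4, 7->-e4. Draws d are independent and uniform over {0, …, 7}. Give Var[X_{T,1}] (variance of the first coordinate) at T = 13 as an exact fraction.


Outcome values over d=0..7: [1, -1, 0, 0, 0, 0, 0, 0]
Σy = 0, Σy² = 2, M = 8
μ = 0/8 = 0,  σ² = 2/8 − (0)² = 1/4
Independent increments: Var[X_13] = 13·σ² = 13·(1/4) = 13/4

13/4


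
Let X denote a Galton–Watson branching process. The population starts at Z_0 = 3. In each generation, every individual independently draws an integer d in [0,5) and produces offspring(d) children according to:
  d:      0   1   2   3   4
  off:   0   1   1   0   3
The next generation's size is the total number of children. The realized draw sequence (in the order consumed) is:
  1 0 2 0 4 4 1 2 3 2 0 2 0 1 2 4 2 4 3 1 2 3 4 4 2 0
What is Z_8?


gen 0: Z_0=3, draws=[1, 0, 2], offspring=[1, 0, 1], Z_1=2
gen 1: Z_1=2, draws=[0, 4], offspring=[0, 3], Z_2=3
gen 2: Z_2=3, draws=[4, 1, 2], offspring=[3, 1, 1], Z_3=5
gen 3: Z_3=5, draws=[3, 2, 0, 2, 0], offspring=[0, 1, 0, 1, 0], Z_4=2
gen 4: Z_4=2, draws=[1, 2], offspring=[1, 1], Z_5=2
gen 5: Z_5=2, draws=[4, 2], offspring=[3, 1], Z_6=4
gen 6: Z_6=4, draws=[4, 3, 1, 2], offspring=[3, 0, 1, 1], Z_7=5
gen 7: Z_7=5, draws=[3, 4, 4, 2, 0], offspring=[0, 3, 3, 1, 0], Z_8=7

7


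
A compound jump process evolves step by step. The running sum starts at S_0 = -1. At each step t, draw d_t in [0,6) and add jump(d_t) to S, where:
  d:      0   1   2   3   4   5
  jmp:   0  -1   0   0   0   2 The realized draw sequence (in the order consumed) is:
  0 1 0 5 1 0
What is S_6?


t=0: S=-1, d=0, jump=0, S_1=-1
t=1: S=-1, d=1, jump=-1, S_2=-2
t=2: S=-2, d=0, jump=0, S_3=-2
t=3: S=-2, d=5, jump=2, S_4=0
t=4: S=0, d=1, jump=-1, S_5=-1
t=5: S=-1, d=0, jump=0, S_6=-1

-1


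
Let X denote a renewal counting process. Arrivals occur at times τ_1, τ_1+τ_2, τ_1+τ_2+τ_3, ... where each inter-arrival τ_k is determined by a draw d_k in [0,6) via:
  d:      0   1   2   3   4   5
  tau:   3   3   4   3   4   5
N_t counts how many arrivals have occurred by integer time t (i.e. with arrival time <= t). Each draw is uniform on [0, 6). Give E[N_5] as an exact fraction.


Inter-arrival values over d=0..5: [3, 3, 4, 3, 4, 5]
Each d has probability 1/6, so the pmf of τ is: f(3) = 1/2, f(4) = 1/3, f(5) = 1/6
Renewal equation for m(n) = E[N_n]: condition on τ_1 = k (if k <= n, one arrival plus a fresh copy on the remaining n−k steps): m(n) = F(n) + Σ_{k<=n} f(k)·m(n−k), where F(n) = P(τ <= n) and m(0) = 0
m(1) = F(1) = 0
m(2) = F(2) = 0
m(3) = F(3) = 1/2
m(4) = F(4) = 5/6
m(5) = F(5) = 1
E[N_5] = m(5) = 1

1
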